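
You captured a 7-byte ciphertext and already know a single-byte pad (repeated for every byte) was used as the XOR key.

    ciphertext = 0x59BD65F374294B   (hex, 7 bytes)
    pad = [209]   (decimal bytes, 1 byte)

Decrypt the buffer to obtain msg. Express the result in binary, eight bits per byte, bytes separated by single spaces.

10001000 01101100 10110100 00100010 10100101 11111000 10011010

The 1-byte key repeats, so the effective keystream is d1 d1 d1 d1 d1 d1 d1.
byte 0:  89 ⊕ 209 = 136
byte 1: 189 ⊕ 209 = 108
byte 2: 101 ⊕ 209 = 180
byte 3: 243 ⊕ 209 =  34
byte 4: 116 ⊕ 209 = 165
byte 5:  41 ⊕ 209 = 248
byte 6:  75 ⊕ 209 = 154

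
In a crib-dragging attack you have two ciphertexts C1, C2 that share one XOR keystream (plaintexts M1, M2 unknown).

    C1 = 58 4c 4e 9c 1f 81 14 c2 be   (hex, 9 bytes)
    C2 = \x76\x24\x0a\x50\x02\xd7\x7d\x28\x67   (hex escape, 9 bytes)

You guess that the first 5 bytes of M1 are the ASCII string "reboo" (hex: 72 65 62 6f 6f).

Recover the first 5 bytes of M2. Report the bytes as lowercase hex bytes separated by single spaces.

5c 0d 26 a3 72

First, C1 ⊕ C2 = (M1 ⊕ K) ⊕ (M2 ⊕ K) = M1 ⊕ M2, so the key drops out. Then M2 = (M1 ⊕ M2) ⊕ M1 over the first 5 bytes.
byte 0: (58 XOR 76) XOR 72 = 2e XOR 72 = 5c
byte 1: (4c XOR 24) XOR 65 = 68 XOR 65 = 0d
byte 2: (4e XOR 0a) XOR 62 = 44 XOR 62 = 26
byte 3: (9c XOR 50) XOR 6f = cc XOR 6f = a3
byte 4: (1f XOR 02) XOR 6f = 1d XOR 6f = 72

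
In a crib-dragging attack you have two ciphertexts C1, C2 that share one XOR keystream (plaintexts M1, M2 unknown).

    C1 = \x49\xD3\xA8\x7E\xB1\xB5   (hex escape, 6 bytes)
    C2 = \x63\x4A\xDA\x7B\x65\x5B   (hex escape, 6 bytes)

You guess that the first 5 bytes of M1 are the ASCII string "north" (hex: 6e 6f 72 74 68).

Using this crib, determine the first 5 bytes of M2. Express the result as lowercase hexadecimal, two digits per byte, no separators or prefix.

44f60071bc

First, C1 ⊕ C2 = (M1 ⊕ K) ⊕ (M2 ⊕ K) = M1 ⊕ M2, so the key drops out. Then M2 = (M1 ⊕ M2) ⊕ M1 over the first 5 bytes.
byte 0: (49 ^ 63) ^ 6e = 2a ^ 6e = 44
byte 1: (d3 ^ 4a) ^ 6f = 99 ^ 6f = f6
byte 2: (a8 ^ da) ^ 72 = 72 ^ 72 = 00
byte 3: (7e ^ 7b) ^ 74 = 05 ^ 74 = 71
byte 4: (b1 ^ 65) ^ 68 = d4 ^ 68 = bc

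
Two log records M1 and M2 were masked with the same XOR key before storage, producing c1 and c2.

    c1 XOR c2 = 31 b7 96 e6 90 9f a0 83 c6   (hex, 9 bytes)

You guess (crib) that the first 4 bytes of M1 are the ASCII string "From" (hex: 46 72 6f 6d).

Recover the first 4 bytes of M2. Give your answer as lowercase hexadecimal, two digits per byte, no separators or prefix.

77c5f98b

Since c1 ⊕ c2 = M1 ⊕ M2, XORing with the guessed M1 bytes yields the corresponding M2 bytes: M2 = (c1 ⊕ c2) ⊕ M1.
31 ⊕ 46 = 77
b7 ⊕ 72 = c5
96 ⊕ 6f = f9
e6 ⊕ 6d = 8b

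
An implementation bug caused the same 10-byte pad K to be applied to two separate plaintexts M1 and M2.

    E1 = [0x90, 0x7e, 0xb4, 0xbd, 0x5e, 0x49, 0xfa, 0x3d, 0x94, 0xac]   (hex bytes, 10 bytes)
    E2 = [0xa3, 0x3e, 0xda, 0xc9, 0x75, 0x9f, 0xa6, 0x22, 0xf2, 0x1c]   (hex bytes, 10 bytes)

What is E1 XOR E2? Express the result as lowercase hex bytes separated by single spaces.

E1 ⊕ E2 = (M1 ⊕ K) ⊕ (M2 ⊕ K) = M1 ⊕ M2 — the shared key cancels under XOR.
byte 0: 144 ^ 163 =  51
byte 1: 126 ^  62 =  64
byte 2: 180 ^ 218 = 110
byte 3: 189 ^ 201 = 116
byte 4:  94 ^ 117 =  43
byte 5:  73 ^ 159 = 214
byte 6: 250 ^ 166 =  92
byte 7:  61 ^  34 =  31
byte 8: 148 ^ 242 = 102
byte 9: 172 ^  28 = 176

33 40 6e 74 2b d6 5c 1f 66 b0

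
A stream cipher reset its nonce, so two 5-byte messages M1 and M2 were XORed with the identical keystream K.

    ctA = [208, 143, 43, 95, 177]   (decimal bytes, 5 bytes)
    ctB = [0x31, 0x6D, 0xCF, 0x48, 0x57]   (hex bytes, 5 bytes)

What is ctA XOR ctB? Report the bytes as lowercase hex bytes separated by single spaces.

e1 e2 e4 17 e6

ctA ⊕ ctB = (M1 ⊕ K) ⊕ (M2 ⊕ K) = M1 ⊕ M2 — the shared key cancels under XOR.
d0 xor 31 = e1
8f xor 6d = e2
2b xor cf = e4
5f xor 48 = 17
b1 xor 57 = e6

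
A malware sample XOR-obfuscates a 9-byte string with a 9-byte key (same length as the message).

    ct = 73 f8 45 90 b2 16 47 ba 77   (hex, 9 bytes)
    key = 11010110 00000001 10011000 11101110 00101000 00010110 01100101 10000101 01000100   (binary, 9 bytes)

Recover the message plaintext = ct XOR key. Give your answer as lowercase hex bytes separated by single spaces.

a5 f9 dd 7e 9a 00 22 3f 33

XOR is its own inverse, so applying the key byte-wise gives the result directly.
73 XOR d6 = a5
f8 XOR 01 = f9
45 XOR 98 = dd
90 XOR ee = 7e
b2 XOR 28 = 9a
16 XOR 16 = 00
47 XOR 65 = 22
ba XOR 85 = 3f
77 XOR 44 = 33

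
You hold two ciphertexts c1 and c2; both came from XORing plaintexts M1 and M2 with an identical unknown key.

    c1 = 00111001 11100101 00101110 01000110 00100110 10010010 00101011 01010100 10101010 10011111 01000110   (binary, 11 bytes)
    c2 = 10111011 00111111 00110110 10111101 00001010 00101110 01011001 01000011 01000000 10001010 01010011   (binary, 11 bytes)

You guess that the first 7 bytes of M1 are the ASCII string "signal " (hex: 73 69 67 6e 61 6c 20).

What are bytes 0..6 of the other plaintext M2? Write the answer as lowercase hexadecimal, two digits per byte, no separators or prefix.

First, c1 ⊕ c2 = (M1 ⊕ K) ⊕ (M2 ⊕ K) = M1 ⊕ M2, so the key drops out. Then M2 = (M1 ⊕ M2) ⊕ M1 over the first 7 bytes.
byte 0: (39 ^ bb) ^ 73 = 82 ^ 73 = f1
byte 1: (e5 ^ 3f) ^ 69 = da ^ 69 = b3
byte 2: (2e ^ 36) ^ 67 = 18 ^ 67 = 7f
byte 3: (46 ^ bd) ^ 6e = fb ^ 6e = 95
byte 4: (26 ^ 0a) ^ 61 = 2c ^ 61 = 4d
byte 5: (92 ^ 2e) ^ 6c = bc ^ 6c = d0
byte 6: (2b ^ 59) ^ 20 = 72 ^ 20 = 52

f1b37f954dd052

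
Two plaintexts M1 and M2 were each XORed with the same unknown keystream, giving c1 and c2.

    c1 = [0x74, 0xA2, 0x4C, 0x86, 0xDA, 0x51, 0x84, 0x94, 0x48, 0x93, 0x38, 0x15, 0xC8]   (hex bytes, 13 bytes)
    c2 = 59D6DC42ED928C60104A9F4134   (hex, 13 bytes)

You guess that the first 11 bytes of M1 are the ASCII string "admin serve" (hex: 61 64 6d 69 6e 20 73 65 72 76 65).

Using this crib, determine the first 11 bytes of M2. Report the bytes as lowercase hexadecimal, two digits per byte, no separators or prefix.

First, c1 ⊕ c2 = (M1 ⊕ K) ⊕ (M2 ⊕ K) = M1 ⊕ M2, so the key drops out. Then M2 = (M1 ⊕ M2) ⊕ M1 over the first 11 bytes.
byte 0: (74 ⊕ 59) ⊕ 61 = 2d ⊕ 61 = 4c
byte 1: (a2 ⊕ d6) ⊕ 64 = 74 ⊕ 64 = 10
byte 2: (4c ⊕ dc) ⊕ 6d = 90 ⊕ 6d = fd
byte 3: (86 ⊕ 42) ⊕ 69 = c4 ⊕ 69 = ad
byte 4: (da ⊕ ed) ⊕ 6e = 37 ⊕ 6e = 59
byte 5: (51 ⊕ 92) ⊕ 20 = c3 ⊕ 20 = e3
byte 6: (84 ⊕ 8c) ⊕ 73 = 08 ⊕ 73 = 7b
byte 7: (94 ⊕ 60) ⊕ 65 = f4 ⊕ 65 = 91
byte 8: (48 ⊕ 10) ⊕ 72 = 58 ⊕ 72 = 2a
byte 9: (93 ⊕ 4a) ⊕ 76 = d9 ⊕ 76 = af
byte 10: (38 ⊕ 9f) ⊕ 65 = a7 ⊕ 65 = c2

4c10fdad59e37b912aafc2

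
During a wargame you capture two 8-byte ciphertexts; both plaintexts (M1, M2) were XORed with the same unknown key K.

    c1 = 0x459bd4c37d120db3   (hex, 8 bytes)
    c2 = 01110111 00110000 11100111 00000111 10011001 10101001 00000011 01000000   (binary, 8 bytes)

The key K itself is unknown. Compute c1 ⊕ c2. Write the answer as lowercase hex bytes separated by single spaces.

32 ab 33 c4 e4 bb 0e f3

c1 ⊕ c2 = (M1 ⊕ K) ⊕ (M2 ⊕ K) = M1 ⊕ M2 — the shared key cancels under XOR.
45 xor 77 = 32
9b xor 30 = ab
d4 xor e7 = 33
c3 xor 07 = c4
7d xor 99 = e4
12 xor a9 = bb
0d xor 03 = 0e
b3 xor 40 = f3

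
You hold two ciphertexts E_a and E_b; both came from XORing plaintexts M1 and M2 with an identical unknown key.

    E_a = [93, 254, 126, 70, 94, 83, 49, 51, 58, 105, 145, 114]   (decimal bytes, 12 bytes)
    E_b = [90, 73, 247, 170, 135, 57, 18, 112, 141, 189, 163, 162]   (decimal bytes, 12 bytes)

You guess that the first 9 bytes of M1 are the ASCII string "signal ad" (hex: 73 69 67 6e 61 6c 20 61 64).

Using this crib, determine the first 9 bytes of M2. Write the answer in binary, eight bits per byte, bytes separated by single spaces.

01110100 11011110 11101110 10000010 10111000 00000110 00000011 00100010 11010011

First, E_a ⊕ E_b = (M1 ⊕ K) ⊕ (M2 ⊕ K) = M1 ⊕ M2, so the key drops out. Then M2 = (M1 ⊕ M2) ⊕ M1 over the first 9 bytes.
byte 0: (5d XOR 5a) XOR 73 = 07 XOR 73 = 74
byte 1: (fe XOR 49) XOR 69 = b7 XOR 69 = de
byte 2: (7e XOR f7) XOR 67 = 89 XOR 67 = ee
byte 3: (46 XOR aa) XOR 6e = ec XOR 6e = 82
byte 4: (5e XOR 87) XOR 61 = d9 XOR 61 = b8
byte 5: (53 XOR 39) XOR 6c = 6a XOR 6c = 06
byte 6: (31 XOR 12) XOR 20 = 23 XOR 20 = 03
byte 7: (33 XOR 70) XOR 61 = 43 XOR 61 = 22
byte 8: (3a XOR 8d) XOR 64 = b7 XOR 64 = d3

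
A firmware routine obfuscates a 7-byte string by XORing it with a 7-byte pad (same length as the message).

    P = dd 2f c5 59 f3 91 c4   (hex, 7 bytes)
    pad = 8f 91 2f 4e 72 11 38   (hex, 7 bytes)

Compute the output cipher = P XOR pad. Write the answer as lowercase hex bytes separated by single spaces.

dd ⊕ 8f = 52
2f ⊕ 91 = be
c5 ⊕ 2f = ea
59 ⊕ 4e = 17
f3 ⊕ 72 = 81
91 ⊕ 11 = 80
c4 ⊕ 38 = fc

52 be ea 17 81 80 fc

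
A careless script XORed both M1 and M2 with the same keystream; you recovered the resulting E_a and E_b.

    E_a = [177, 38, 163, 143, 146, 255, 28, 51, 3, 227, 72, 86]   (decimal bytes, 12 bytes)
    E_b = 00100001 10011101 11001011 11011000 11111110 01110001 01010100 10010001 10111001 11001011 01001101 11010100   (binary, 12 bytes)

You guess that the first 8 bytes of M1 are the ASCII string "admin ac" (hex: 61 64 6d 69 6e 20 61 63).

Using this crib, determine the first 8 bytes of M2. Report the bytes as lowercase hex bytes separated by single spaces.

First, E_a ⊕ E_b = (M1 ⊕ K) ⊕ (M2 ⊕ K) = M1 ⊕ M2, so the key drops out. Then M2 = (M1 ⊕ M2) ⊕ M1 over the first 8 bytes.
byte 0: (b1 xor 21) xor 61 = 90 xor 61 = f1
byte 1: (26 xor 9d) xor 64 = bb xor 64 = df
byte 2: (a3 xor cb) xor 6d = 68 xor 6d = 05
byte 3: (8f xor d8) xor 69 = 57 xor 69 = 3e
byte 4: (92 xor fe) xor 6e = 6c xor 6e = 02
byte 5: (ff xor 71) xor 20 = 8e xor 20 = ae
byte 6: (1c xor 54) xor 61 = 48 xor 61 = 29
byte 7: (33 xor 91) xor 63 = a2 xor 63 = c1

f1 df 05 3e 02 ae 29 c1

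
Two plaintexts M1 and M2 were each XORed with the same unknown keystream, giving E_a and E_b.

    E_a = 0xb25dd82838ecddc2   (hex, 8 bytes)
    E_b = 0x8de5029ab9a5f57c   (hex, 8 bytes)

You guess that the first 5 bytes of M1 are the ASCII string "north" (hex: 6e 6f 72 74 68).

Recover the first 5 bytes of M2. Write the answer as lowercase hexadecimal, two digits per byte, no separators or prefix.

51d7a8c6e9

First, E_a ⊕ E_b = (M1 ⊕ K) ⊕ (M2 ⊕ K) = M1 ⊕ M2, so the key drops out. Then M2 = (M1 ⊕ M2) ⊕ M1 over the first 5 bytes.
byte 0: (b2 xor 8d) xor 6e = 3f xor 6e = 51
byte 1: (5d xor e5) xor 6f = b8 xor 6f = d7
byte 2: (d8 xor 02) xor 72 = da xor 72 = a8
byte 3: (28 xor 9a) xor 74 = b2 xor 74 = c6
byte 4: (38 xor b9) xor 68 = 81 xor 68 = e9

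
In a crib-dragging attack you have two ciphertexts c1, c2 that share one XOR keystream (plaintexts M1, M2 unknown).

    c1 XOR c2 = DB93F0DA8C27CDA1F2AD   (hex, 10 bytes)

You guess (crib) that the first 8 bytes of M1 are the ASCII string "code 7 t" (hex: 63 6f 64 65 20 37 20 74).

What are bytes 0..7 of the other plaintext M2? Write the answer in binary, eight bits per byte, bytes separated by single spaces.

Since c1 ⊕ c2 = M1 ⊕ M2, XORing with the guessed M1 bytes yields the corresponding M2 bytes: M2 = (c1 ⊕ c2) ⊕ M1.
byte 0: db ^ 63 = b8
byte 1: 93 ^ 6f = fc
byte 2: f0 ^ 64 = 94
byte 3: da ^ 65 = bf
byte 4: 8c ^ 20 = ac
byte 5: 27 ^ 37 = 10
byte 6: cd ^ 20 = ed
byte 7: a1 ^ 74 = d5

10111000 11111100 10010100 10111111 10101100 00010000 11101101 11010101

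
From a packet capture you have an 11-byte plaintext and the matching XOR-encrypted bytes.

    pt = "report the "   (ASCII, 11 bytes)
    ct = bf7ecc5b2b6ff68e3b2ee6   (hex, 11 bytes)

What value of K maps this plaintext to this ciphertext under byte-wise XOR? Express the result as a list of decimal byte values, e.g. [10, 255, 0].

Since ct = pt ⊕ K, XORing both sides with pt gives K = pt ⊕ ct.
byte 0: 72 ⊕ bf = cd
byte 1: 65 ⊕ 7e = 1b
byte 2: 70 ⊕ cc = bc
byte 3: 6f ⊕ 5b = 34
byte 4: 72 ⊕ 2b = 59
byte 5: 74 ⊕ 6f = 1b
byte 6: 20 ⊕ f6 = d6
byte 7: 74 ⊕ 8e = fa
byte 8: 68 ⊕ 3b = 53
byte 9: 65 ⊕ 2e = 4b
byte 10: 20 ⊕ e6 = c6

[205, 27, 188, 52, 89, 27, 214, 250, 83, 75, 198]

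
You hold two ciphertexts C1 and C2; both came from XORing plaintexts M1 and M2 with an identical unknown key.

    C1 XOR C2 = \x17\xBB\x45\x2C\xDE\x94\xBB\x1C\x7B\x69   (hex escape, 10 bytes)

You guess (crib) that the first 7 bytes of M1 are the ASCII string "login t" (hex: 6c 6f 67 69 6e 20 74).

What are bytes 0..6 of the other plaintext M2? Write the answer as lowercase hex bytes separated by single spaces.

Since C1 ⊕ C2 = M1 ⊕ M2, XORing with the guessed M1 bytes yields the corresponding M2 bytes: M2 = (C1 ⊕ C2) ⊕ M1.
byte 0: 17 ^ 6c = 7b
byte 1: bb ^ 6f = d4
byte 2: 45 ^ 67 = 22
byte 3: 2c ^ 69 = 45
byte 4: de ^ 6e = b0
byte 5: 94 ^ 20 = b4
byte 6: bb ^ 74 = cf

7b d4 22 45 b0 b4 cf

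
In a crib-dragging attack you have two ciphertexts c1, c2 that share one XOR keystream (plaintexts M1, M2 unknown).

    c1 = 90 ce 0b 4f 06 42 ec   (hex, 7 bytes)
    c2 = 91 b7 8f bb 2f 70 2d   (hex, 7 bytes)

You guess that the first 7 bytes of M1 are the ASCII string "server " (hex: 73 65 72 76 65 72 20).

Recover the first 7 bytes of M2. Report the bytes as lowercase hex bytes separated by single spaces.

First, c1 ⊕ c2 = (M1 ⊕ K) ⊕ (M2 ⊕ K) = M1 ⊕ M2, so the key drops out. Then M2 = (M1 ⊕ M2) ⊕ M1 over the first 7 bytes.
byte 0: (90 xor 91) xor 73 = 01 xor 73 = 72
byte 1: (ce xor b7) xor 65 = 79 xor 65 = 1c
byte 2: (0b xor 8f) xor 72 = 84 xor 72 = f6
byte 3: (4f xor bb) xor 76 = f4 xor 76 = 82
byte 4: (06 xor 2f) xor 65 = 29 xor 65 = 4c
byte 5: (42 xor 70) xor 72 = 32 xor 72 = 40
byte 6: (ec xor 2d) xor 20 = c1 xor 20 = e1

72 1c f6 82 4c 40 e1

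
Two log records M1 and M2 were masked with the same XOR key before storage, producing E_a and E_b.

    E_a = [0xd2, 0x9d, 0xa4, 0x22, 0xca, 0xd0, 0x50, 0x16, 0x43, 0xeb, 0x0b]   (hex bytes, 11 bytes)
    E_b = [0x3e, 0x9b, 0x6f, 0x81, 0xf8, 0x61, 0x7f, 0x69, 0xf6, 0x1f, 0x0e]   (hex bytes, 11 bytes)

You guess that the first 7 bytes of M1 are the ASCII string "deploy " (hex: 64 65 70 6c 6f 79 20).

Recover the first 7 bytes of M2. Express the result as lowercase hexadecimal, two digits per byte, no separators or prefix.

First, E_a ⊕ E_b = (M1 ⊕ K) ⊕ (M2 ⊕ K) = M1 ⊕ M2, so the key drops out. Then M2 = (M1 ⊕ M2) ⊕ M1 over the first 7 bytes.
byte 0: (d2 xor 3e) xor 64 = ec xor 64 = 88
byte 1: (9d xor 9b) xor 65 = 06 xor 65 = 63
byte 2: (a4 xor 6f) xor 70 = cb xor 70 = bb
byte 3: (22 xor 81) xor 6c = a3 xor 6c = cf
byte 4: (ca xor f8) xor 6f = 32 xor 6f = 5d
byte 5: (d0 xor 61) xor 79 = b1 xor 79 = c8
byte 6: (50 xor 7f) xor 20 = 2f xor 20 = 0f

8863bbcf5dc80f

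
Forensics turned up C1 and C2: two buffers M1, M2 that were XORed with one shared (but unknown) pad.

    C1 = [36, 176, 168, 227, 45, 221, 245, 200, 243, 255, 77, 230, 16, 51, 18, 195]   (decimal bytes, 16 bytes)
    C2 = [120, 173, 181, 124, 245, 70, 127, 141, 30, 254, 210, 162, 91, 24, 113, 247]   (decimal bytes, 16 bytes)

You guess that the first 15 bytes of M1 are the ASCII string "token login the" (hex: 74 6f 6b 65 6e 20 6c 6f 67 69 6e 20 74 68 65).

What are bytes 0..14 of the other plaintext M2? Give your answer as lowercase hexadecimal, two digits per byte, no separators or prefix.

First, C1 ⊕ C2 = (M1 ⊕ K) ⊕ (M2 ⊕ K) = M1 ⊕ M2, so the key drops out. Then M2 = (M1 ⊕ M2) ⊕ M1 over the first 15 bytes.
byte 0: (24 xor 78) xor 74 = 5c xor 74 = 28
byte 1: (b0 xor ad) xor 6f = 1d xor 6f = 72
byte 2: (a8 xor b5) xor 6b = 1d xor 6b = 76
byte 3: (e3 xor 7c) xor 65 = 9f xor 65 = fa
byte 4: (2d xor f5) xor 6e = d8 xor 6e = b6
byte 5: (dd xor 46) xor 20 = 9b xor 20 = bb
byte 6: (f5 xor 7f) xor 6c = 8a xor 6c = e6
byte 7: (c8 xor 8d) xor 6f = 45 xor 6f = 2a
byte 8: (f3 xor 1e) xor 67 = ed xor 67 = 8a
byte 9: (ff xor fe) xor 69 = 01 xor 69 = 68
byte 10: (4d xor d2) xor 6e = 9f xor 6e = f1
byte 11: (e6 xor a2) xor 20 = 44 xor 20 = 64
byte 12: (10 xor 5b) xor 74 = 4b xor 74 = 3f
byte 13: (33 xor 18) xor 68 = 2b xor 68 = 43
byte 14: (12 xor 71) xor 65 = 63 xor 65 = 06

287276fab6bbe62a8a68f1643f4306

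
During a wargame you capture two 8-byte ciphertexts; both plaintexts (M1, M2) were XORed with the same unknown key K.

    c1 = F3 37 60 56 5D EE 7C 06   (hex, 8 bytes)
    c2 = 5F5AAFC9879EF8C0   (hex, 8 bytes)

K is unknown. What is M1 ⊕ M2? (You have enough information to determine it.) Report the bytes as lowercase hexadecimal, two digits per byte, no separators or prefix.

c1 ⊕ c2 = (M1 ⊕ K) ⊕ (M2 ⊕ K) = M1 ⊕ M2 — the shared key cancels under XOR.
243 ⊕  95 = 172
 55 ⊕  90 = 109
 96 ⊕ 175 = 207
 86 ⊕ 201 = 159
 93 ⊕ 135 = 218
238 ⊕ 158 = 112
124 ⊕ 248 = 132
  6 ⊕ 192 = 198

ac6dcf9fda7084c6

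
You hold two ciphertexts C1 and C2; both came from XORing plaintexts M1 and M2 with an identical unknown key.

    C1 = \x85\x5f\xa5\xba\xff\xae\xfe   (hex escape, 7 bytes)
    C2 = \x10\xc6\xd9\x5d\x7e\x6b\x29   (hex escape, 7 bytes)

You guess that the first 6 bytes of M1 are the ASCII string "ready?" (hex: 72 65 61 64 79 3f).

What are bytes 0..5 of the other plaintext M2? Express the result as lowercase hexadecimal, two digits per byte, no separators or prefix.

e7fc1d83f8fa

First, C1 ⊕ C2 = (M1 ⊕ K) ⊕ (M2 ⊕ K) = M1 ⊕ M2, so the key drops out. Then M2 = (M1 ⊕ M2) ⊕ M1 over the first 6 bytes.
byte 0: (85 XOR 10) XOR 72 = 95 XOR 72 = e7
byte 1: (5f XOR c6) XOR 65 = 99 XOR 65 = fc
byte 2: (a5 XOR d9) XOR 61 = 7c XOR 61 = 1d
byte 3: (ba XOR 5d) XOR 64 = e7 XOR 64 = 83
byte 4: (ff XOR 7e) XOR 79 = 81 XOR 79 = f8
byte 5: (ae XOR 6b) XOR 3f = c5 XOR 3f = fa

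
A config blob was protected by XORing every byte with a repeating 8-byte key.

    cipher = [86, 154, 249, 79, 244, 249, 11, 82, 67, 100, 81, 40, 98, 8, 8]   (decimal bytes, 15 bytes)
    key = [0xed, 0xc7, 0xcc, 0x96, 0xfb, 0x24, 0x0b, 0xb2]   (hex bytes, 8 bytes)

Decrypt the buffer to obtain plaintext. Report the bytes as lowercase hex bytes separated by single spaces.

The 8-byte key repeats, so the effective keystream is ed c7 cc 96 fb 24 0b b2 ed c7 cc 96 fb 24 0b.
byte 0: 56 xor ed = bb
byte 1: 9a xor c7 = 5d
byte 2: f9 xor cc = 35
byte 3: 4f xor 96 = d9
byte 4: f4 xor fb = 0f
byte 5: f9 xor 24 = dd
byte 6: 0b xor 0b = 00
byte 7: 52 xor b2 = e0
byte 8: 43 xor ed = ae
byte 9: 64 xor c7 = a3
byte 10: 51 xor cc = 9d
byte 11: 28 xor 96 = be
byte 12: 62 xor fb = 99
byte 13: 08 xor 24 = 2c
byte 14: 08 xor 0b = 03

bb 5d 35 d9 0f dd 00 e0 ae a3 9d be 99 2c 03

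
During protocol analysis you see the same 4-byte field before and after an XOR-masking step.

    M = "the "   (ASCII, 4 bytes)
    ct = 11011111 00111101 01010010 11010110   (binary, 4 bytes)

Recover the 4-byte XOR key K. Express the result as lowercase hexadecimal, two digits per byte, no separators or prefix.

ab5537f6

Since ct = M ⊕ K, XORing both sides with M gives K = M ⊕ ct.
74 ^ df = ab
68 ^ 3d = 55
65 ^ 52 = 37
20 ^ d6 = f6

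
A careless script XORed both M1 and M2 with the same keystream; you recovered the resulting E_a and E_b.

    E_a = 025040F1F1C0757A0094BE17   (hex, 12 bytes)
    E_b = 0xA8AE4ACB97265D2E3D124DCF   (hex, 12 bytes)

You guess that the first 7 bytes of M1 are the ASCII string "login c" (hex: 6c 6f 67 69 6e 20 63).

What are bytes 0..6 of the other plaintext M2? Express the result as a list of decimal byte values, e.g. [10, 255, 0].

First, E_a ⊕ E_b = (M1 ⊕ K) ⊕ (M2 ⊕ K) = M1 ⊕ M2, so the key drops out. Then M2 = (M1 ⊕ M2) ⊕ M1 over the first 7 bytes.
byte 0: (02 ⊕ a8) ⊕ 6c = aa ⊕ 6c = c6
byte 1: (50 ⊕ ae) ⊕ 6f = fe ⊕ 6f = 91
byte 2: (40 ⊕ 4a) ⊕ 67 = 0a ⊕ 67 = 6d
byte 3: (f1 ⊕ cb) ⊕ 69 = 3a ⊕ 69 = 53
byte 4: (f1 ⊕ 97) ⊕ 6e = 66 ⊕ 6e = 08
byte 5: (c0 ⊕ 26) ⊕ 20 = e6 ⊕ 20 = c6
byte 6: (75 ⊕ 5d) ⊕ 63 = 28 ⊕ 63 = 4b

[198, 145, 109, 83, 8, 198, 75]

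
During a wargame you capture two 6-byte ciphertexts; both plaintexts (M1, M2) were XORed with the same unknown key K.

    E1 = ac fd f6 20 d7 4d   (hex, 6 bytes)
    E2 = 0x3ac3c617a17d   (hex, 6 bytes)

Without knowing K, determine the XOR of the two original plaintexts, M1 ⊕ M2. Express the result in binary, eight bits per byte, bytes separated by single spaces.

10010110 00111110 00110000 00110111 01110110 00110000

E1 ⊕ E2 = (M1 ⊕ K) ⊕ (M2 ⊕ K) = M1 ⊕ M2 — the shared key cancels under XOR.
172 xor  58 = 150
253 xor 195 =  62
246 xor 198 =  48
 32 xor  23 =  55
215 xor 161 = 118
 77 xor 125 =  48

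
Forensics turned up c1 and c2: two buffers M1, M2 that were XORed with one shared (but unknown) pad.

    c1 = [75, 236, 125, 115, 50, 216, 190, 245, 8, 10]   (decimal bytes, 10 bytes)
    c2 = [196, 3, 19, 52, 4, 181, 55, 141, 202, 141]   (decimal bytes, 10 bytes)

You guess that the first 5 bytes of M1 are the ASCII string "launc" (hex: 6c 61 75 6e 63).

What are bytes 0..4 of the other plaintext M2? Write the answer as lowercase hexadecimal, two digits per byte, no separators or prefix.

e38e1b2955

First, c1 ⊕ c2 = (M1 ⊕ K) ⊕ (M2 ⊕ K) = M1 ⊕ M2, so the key drops out. Then M2 = (M1 ⊕ M2) ⊕ M1 over the first 5 bytes.
byte 0: (4b ^ c4) ^ 6c = 8f ^ 6c = e3
byte 1: (ec ^ 03) ^ 61 = ef ^ 61 = 8e
byte 2: (7d ^ 13) ^ 75 = 6e ^ 75 = 1b
byte 3: (73 ^ 34) ^ 6e = 47 ^ 6e = 29
byte 4: (32 ^ 04) ^ 63 = 36 ^ 63 = 55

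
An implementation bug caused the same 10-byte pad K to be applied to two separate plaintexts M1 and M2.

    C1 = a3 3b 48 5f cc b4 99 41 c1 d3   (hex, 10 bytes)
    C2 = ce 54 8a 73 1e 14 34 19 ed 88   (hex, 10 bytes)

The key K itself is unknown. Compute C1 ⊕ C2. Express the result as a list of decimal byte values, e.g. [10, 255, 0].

C1 ⊕ C2 = (M1 ⊕ K) ⊕ (M2 ⊕ K) = M1 ⊕ M2 — the shared key cancels under XOR.
163 ^ 206 = 109
 59 ^  84 = 111
 72 ^ 138 = 194
 95 ^ 115 =  44
204 ^  30 = 210
180 ^  20 = 160
153 ^  52 = 173
 65 ^  25 =  88
193 ^ 237 =  44
211 ^ 136 =  91

[109, 111, 194, 44, 210, 160, 173, 88, 44, 91]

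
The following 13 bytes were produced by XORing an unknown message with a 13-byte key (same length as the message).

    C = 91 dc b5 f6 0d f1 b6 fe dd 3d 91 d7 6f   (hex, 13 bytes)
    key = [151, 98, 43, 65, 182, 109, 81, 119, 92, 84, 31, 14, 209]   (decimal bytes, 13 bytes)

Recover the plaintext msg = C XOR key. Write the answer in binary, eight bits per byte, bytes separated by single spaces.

00000110 10111110 10011110 10110111 10111011 10011100 11100111 10001001 10000001 01101001 10001110 11011001 10111110

XOR is its own inverse, so applying the key byte-wise gives the result directly.
byte 0: 145 XOR 151 =   6
byte 1: 220 XOR  98 = 190
byte 2: 181 XOR  43 = 158
byte 3: 246 XOR  65 = 183
byte 4:  13 XOR 182 = 187
byte 5: 241 XOR 109 = 156
byte 6: 182 XOR  81 = 231
byte 7: 254 XOR 119 = 137
byte 8: 221 XOR  92 = 129
byte 9:  61 XOR  84 = 105
byte 10: 145 XOR  31 = 142
byte 11: 215 XOR  14 = 217
byte 12: 111 XOR 209 = 190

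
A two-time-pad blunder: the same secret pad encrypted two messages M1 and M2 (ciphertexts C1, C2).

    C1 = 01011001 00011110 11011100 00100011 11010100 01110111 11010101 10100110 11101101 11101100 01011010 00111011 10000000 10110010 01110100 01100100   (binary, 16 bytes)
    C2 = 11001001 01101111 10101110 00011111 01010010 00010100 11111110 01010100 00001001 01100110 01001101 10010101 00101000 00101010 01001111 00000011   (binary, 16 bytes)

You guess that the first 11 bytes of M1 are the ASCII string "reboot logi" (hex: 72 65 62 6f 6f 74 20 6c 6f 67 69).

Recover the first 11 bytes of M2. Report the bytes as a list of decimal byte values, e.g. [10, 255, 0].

First, C1 ⊕ C2 = (M1 ⊕ K) ⊕ (M2 ⊕ K) = M1 ⊕ M2, so the key drops out. Then M2 = (M1 ⊕ M2) ⊕ M1 over the first 11 bytes.
byte 0: (59 ^ c9) ^ 72 = 90 ^ 72 = e2
byte 1: (1e ^ 6f) ^ 65 = 71 ^ 65 = 14
byte 2: (dc ^ ae) ^ 62 = 72 ^ 62 = 10
byte 3: (23 ^ 1f) ^ 6f = 3c ^ 6f = 53
byte 4: (d4 ^ 52) ^ 6f = 86 ^ 6f = e9
byte 5: (77 ^ 14) ^ 74 = 63 ^ 74 = 17
byte 6: (d5 ^ fe) ^ 20 = 2b ^ 20 = 0b
byte 7: (a6 ^ 54) ^ 6c = f2 ^ 6c = 9e
byte 8: (ed ^ 09) ^ 6f = e4 ^ 6f = 8b
byte 9: (ec ^ 66) ^ 67 = 8a ^ 67 = ed
byte 10: (5a ^ 4d) ^ 69 = 17 ^ 69 = 7e

[226, 20, 16, 83, 233, 23, 11, 158, 139, 237, 126]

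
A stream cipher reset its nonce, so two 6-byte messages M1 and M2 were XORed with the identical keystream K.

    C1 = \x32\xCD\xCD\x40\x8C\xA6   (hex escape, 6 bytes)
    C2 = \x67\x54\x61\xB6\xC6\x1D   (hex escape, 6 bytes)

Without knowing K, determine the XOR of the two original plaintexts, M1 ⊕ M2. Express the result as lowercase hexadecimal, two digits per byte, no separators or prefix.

C1 ⊕ C2 = (M1 ⊕ K) ⊕ (M2 ⊕ K) = M1 ⊕ M2 — the shared key cancels under XOR.
32 ⊕ 67 = 55
cd ⊕ 54 = 99
cd ⊕ 61 = ac
40 ⊕ b6 = f6
8c ⊕ c6 = 4a
a6 ⊕ 1d = bb

5599acf64abb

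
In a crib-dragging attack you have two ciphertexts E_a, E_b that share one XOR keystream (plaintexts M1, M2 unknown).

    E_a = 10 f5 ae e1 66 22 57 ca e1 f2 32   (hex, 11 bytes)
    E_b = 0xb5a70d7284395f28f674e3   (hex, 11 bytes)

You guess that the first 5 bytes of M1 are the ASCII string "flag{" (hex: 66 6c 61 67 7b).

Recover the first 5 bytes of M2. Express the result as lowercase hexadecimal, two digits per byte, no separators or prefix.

First, E_a ⊕ E_b = (M1 ⊕ K) ⊕ (M2 ⊕ K) = M1 ⊕ M2, so the key drops out. Then M2 = (M1 ⊕ M2) ⊕ M1 over the first 5 bytes.
byte 0: (10 xor b5) xor 66 = a5 xor 66 = c3
byte 1: (f5 xor a7) xor 6c = 52 xor 6c = 3e
byte 2: (ae xor 0d) xor 61 = a3 xor 61 = c2
byte 3: (e1 xor 72) xor 67 = 93 xor 67 = f4
byte 4: (66 xor 84) xor 7b = e2 xor 7b = 99

c33ec2f499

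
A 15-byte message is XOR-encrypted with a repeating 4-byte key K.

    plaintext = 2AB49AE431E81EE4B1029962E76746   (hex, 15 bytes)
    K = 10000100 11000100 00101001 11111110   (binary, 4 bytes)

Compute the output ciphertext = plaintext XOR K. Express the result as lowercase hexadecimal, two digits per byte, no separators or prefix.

ae70b31ab52c371a35c6b09c63a36f

The 4-byte key repeats, so the effective keystream is 84 c4 29 fe 84 c4 29 fe 84 c4 29 fe 84 c4 29.
byte 0: 2a ^ 84 = ae
byte 1: b4 ^ c4 = 70
byte 2: 9a ^ 29 = b3
byte 3: e4 ^ fe = 1a
byte 4: 31 ^ 84 = b5
byte 5: e8 ^ c4 = 2c
byte 6: 1e ^ 29 = 37
byte 7: e4 ^ fe = 1a
byte 8: b1 ^ 84 = 35
byte 9: 02 ^ c4 = c6
byte 10: 99 ^ 29 = b0
byte 11: 62 ^ fe = 9c
byte 12: e7 ^ 84 = 63
byte 13: 67 ^ c4 = a3
byte 14: 46 ^ 29 = 6f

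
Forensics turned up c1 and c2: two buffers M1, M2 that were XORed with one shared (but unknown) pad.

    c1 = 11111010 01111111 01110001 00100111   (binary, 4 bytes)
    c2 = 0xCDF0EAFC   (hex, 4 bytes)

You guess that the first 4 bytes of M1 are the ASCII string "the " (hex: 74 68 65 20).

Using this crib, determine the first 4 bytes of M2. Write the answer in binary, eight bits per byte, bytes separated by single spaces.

01000011 11100111 11111110 11111011

First, c1 ⊕ c2 = (M1 ⊕ K) ⊕ (M2 ⊕ K) = M1 ⊕ M2, so the key drops out. Then M2 = (M1 ⊕ M2) ⊕ M1 over the first 4 bytes.
byte 0: (fa xor cd) xor 74 = 37 xor 74 = 43
byte 1: (7f xor f0) xor 68 = 8f xor 68 = e7
byte 2: (71 xor ea) xor 65 = 9b xor 65 = fe
byte 3: (27 xor fc) xor 20 = db xor 20 = fb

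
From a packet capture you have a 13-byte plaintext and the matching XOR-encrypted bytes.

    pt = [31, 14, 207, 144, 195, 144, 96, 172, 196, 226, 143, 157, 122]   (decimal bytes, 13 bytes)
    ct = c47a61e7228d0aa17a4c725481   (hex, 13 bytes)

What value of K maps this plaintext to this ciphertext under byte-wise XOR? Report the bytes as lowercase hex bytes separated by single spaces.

db 74 ae 77 e1 1d 6a 0d be ae fd c9 fb

Since ct = pt ⊕ K, XORing both sides with pt gives K = pt ⊕ ct.
1f XOR c4 = db
0e XOR 7a = 74
cf XOR 61 = ae
90 XOR e7 = 77
c3 XOR 22 = e1
90 XOR 8d = 1d
60 XOR 0a = 6a
ac XOR a1 = 0d
c4 XOR 7a = be
e2 XOR 4c = ae
8f XOR 72 = fd
9d XOR 54 = c9
7a XOR 81 = fb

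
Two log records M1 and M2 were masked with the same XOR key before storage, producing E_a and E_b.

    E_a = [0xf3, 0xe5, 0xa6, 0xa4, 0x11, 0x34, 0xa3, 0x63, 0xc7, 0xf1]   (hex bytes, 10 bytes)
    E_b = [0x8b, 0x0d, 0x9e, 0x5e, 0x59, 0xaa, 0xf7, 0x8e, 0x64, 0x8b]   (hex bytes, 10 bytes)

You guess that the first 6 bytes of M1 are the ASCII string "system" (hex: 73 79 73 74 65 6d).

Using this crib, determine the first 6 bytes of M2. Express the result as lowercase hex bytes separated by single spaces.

First, E_a ⊕ E_b = (M1 ⊕ K) ⊕ (M2 ⊕ K) = M1 ⊕ M2, so the key drops out. Then M2 = (M1 ⊕ M2) ⊕ M1 over the first 6 bytes.
byte 0: (f3 xor 8b) xor 73 = 78 xor 73 = 0b
byte 1: (e5 xor 0d) xor 79 = e8 xor 79 = 91
byte 2: (a6 xor 9e) xor 73 = 38 xor 73 = 4b
byte 3: (a4 xor 5e) xor 74 = fa xor 74 = 8e
byte 4: (11 xor 59) xor 65 = 48 xor 65 = 2d
byte 5: (34 xor aa) xor 6d = 9e xor 6d = f3

0b 91 4b 8e 2d f3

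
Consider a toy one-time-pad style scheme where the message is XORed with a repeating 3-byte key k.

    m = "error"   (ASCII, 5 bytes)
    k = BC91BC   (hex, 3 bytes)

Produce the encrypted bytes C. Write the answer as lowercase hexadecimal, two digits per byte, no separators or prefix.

d9e3ced3e3

The 3-byte key repeats, so the effective keystream is bc 91 bc bc 91.
byte 0: 01100101 ^ 10111100 = 11011001
byte 1: 01110010 ^ 10010001 = 11100011
byte 2: 01110010 ^ 10111100 = 11001110
byte 3: 01101111 ^ 10111100 = 11010011
byte 4: 01110010 ^ 10010001 = 11100011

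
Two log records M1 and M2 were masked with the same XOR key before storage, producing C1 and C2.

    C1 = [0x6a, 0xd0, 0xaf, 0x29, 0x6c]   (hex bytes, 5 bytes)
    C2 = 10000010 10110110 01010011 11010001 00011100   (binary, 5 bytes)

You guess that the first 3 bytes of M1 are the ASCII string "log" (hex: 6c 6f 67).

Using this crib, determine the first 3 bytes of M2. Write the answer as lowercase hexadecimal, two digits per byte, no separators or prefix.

84099b

First, C1 ⊕ C2 = (M1 ⊕ K) ⊕ (M2 ⊕ K) = M1 ⊕ M2, so the key drops out. Then M2 = (M1 ⊕ M2) ⊕ M1 over the first 3 bytes.
byte 0: (6a ⊕ 82) ⊕ 6c = e8 ⊕ 6c = 84
byte 1: (d0 ⊕ b6) ⊕ 6f = 66 ⊕ 6f = 09
byte 2: (af ⊕ 53) ⊕ 67 = fc ⊕ 67 = 9b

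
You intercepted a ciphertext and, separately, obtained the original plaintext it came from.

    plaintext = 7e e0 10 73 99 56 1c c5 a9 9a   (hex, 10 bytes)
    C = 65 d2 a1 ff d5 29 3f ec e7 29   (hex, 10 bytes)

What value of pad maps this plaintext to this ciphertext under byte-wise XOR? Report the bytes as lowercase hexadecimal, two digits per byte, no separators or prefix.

Since C = plaintext ⊕ pad, XORing both sides with plaintext gives pad = plaintext ⊕ C.
7e xor 65 = 1b
e0 xor d2 = 32
10 xor a1 = b1
73 xor ff = 8c
99 xor d5 = 4c
56 xor 29 = 7f
1c xor 3f = 23
c5 xor ec = 29
a9 xor e7 = 4e
9a xor 29 = b3

1b32b18c4c7f23294eb3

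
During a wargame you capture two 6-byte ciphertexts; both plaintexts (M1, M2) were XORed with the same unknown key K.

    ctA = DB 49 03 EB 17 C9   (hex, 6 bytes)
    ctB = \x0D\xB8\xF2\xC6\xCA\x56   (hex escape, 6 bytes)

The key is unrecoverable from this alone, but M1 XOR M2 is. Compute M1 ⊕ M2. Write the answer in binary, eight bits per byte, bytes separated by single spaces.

ctA ⊕ ctB = (M1 ⊕ K) ⊕ (M2 ⊕ K) = M1 ⊕ M2 — the shared key cancels under XOR.
byte 0: db ⊕ 0d = d6
byte 1: 49 ⊕ b8 = f1
byte 2: 03 ⊕ f2 = f1
byte 3: eb ⊕ c6 = 2d
byte 4: 17 ⊕ ca = dd
byte 5: c9 ⊕ 56 = 9f

11010110 11110001 11110001 00101101 11011101 10011111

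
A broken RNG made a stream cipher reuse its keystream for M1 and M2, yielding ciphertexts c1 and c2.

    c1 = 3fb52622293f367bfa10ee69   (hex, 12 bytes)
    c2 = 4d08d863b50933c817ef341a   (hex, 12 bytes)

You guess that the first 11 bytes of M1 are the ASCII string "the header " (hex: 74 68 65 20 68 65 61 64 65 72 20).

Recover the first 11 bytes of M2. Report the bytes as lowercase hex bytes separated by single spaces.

First, c1 ⊕ c2 = (M1 ⊕ K) ⊕ (M2 ⊕ K) = M1 ⊕ M2, so the key drops out. Then M2 = (M1 ⊕ M2) ⊕ M1 over the first 11 bytes.
byte 0: (3f ^ 4d) ^ 74 = 72 ^ 74 = 06
byte 1: (b5 ^ 08) ^ 68 = bd ^ 68 = d5
byte 2: (26 ^ d8) ^ 65 = fe ^ 65 = 9b
byte 3: (22 ^ 63) ^ 20 = 41 ^ 20 = 61
byte 4: (29 ^ b5) ^ 68 = 9c ^ 68 = f4
byte 5: (3f ^ 09) ^ 65 = 36 ^ 65 = 53
byte 6: (36 ^ 33) ^ 61 = 05 ^ 61 = 64
byte 7: (7b ^ c8) ^ 64 = b3 ^ 64 = d7
byte 8: (fa ^ 17) ^ 65 = ed ^ 65 = 88
byte 9: (10 ^ ef) ^ 72 = ff ^ 72 = 8d
byte 10: (ee ^ 34) ^ 20 = da ^ 20 = fa

06 d5 9b 61 f4 53 64 d7 88 8d fa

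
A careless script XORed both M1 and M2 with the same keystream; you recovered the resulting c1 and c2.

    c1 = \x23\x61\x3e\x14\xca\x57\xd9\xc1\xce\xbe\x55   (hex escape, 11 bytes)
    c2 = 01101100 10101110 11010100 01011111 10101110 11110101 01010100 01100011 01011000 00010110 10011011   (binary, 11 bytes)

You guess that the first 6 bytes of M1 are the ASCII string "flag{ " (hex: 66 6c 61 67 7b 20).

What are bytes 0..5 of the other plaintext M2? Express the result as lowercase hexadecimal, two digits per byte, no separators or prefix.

First, c1 ⊕ c2 = (M1 ⊕ K) ⊕ (M2 ⊕ K) = M1 ⊕ M2, so the key drops out. Then M2 = (M1 ⊕ M2) ⊕ M1 over the first 6 bytes.
byte 0: (23 xor 6c) xor 66 = 4f xor 66 = 29
byte 1: (61 xor ae) xor 6c = cf xor 6c = a3
byte 2: (3e xor d4) xor 61 = ea xor 61 = 8b
byte 3: (14 xor 5f) xor 67 = 4b xor 67 = 2c
byte 4: (ca xor ae) xor 7b = 64 xor 7b = 1f
byte 5: (57 xor f5) xor 20 = a2 xor 20 = 82

29a38b2c1f82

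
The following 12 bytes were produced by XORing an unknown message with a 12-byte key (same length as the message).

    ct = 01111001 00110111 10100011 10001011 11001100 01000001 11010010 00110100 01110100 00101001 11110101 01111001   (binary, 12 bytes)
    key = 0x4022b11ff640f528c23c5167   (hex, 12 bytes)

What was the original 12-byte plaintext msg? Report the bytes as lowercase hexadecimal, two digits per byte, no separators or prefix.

79 XOR 40 = 39
37 XOR 22 = 15
a3 XOR b1 = 12
8b XOR 1f = 94
cc XOR f6 = 3a
41 XOR 40 = 01
d2 XOR f5 = 27
34 XOR 28 = 1c
74 XOR c2 = b6
29 XOR 3c = 15
f5 XOR 51 = a4
79 XOR 67 = 1e

391512943a01271cb615a41e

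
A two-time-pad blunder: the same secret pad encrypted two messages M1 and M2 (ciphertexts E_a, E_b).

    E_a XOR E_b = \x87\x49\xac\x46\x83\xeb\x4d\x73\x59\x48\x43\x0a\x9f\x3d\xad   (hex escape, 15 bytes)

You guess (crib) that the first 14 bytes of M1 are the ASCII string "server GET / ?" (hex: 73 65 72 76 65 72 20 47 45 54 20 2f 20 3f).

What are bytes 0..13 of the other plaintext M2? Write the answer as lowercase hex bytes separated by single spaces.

f4 2c de 30 e6 99 6d 34 1c 1c 63 25 bf 02

Since E_a ⊕ E_b = M1 ⊕ M2, XORing with the guessed M1 bytes yields the corresponding M2 bytes: M2 = (E_a ⊕ E_b) ⊕ M1.
87 xor 73 = f4
49 xor 65 = 2c
ac xor 72 = de
46 xor 76 = 30
83 xor 65 = e6
eb xor 72 = 99
4d xor 20 = 6d
73 xor 47 = 34
59 xor 45 = 1c
48 xor 54 = 1c
43 xor 20 = 63
0a xor 2f = 25
9f xor 20 = bf
3d xor 3f = 02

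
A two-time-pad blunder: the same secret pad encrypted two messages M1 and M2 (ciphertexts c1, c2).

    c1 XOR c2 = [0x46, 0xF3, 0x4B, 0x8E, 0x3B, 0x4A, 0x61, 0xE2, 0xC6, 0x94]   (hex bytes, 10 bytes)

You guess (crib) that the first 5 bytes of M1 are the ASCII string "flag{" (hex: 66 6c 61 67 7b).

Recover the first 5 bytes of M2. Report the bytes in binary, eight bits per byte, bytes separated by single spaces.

Since c1 ⊕ c2 = M1 ⊕ M2, XORing with the guessed M1 bytes yields the corresponding M2 bytes: M2 = (c1 ⊕ c2) ⊕ M1.
46 ^ 66 = 20
f3 ^ 6c = 9f
4b ^ 61 = 2a
8e ^ 67 = e9
3b ^ 7b = 40

00100000 10011111 00101010 11101001 01000000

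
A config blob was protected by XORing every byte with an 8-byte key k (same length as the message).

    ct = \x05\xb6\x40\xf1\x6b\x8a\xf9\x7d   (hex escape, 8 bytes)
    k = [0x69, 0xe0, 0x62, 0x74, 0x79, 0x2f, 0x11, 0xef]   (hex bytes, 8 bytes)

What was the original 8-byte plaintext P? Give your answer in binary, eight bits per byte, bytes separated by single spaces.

byte 0: 05 xor 69 = 6c
byte 1: b6 xor e0 = 56
byte 2: 40 xor 62 = 22
byte 3: f1 xor 74 = 85
byte 4: 6b xor 79 = 12
byte 5: 8a xor 2f = a5
byte 6: f9 xor 11 = e8
byte 7: 7d xor ef = 92

01101100 01010110 00100010 10000101 00010010 10100101 11101000 10010010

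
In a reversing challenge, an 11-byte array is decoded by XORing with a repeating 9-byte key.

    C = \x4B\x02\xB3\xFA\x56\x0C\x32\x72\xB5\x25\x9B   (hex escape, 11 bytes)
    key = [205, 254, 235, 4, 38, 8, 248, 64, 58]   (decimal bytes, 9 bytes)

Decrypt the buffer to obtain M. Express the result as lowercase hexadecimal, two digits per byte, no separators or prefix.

86fc58fe7004ca328fe865

The 9-byte key repeats, so the effective keystream is cd fe eb 04 26 08 f8 40 3a cd fe.
byte 0: 4b ^ cd = 86
byte 1: 02 ^ fe = fc
byte 2: b3 ^ eb = 58
byte 3: fa ^ 04 = fe
byte 4: 56 ^ 26 = 70
byte 5: 0c ^ 08 = 04
byte 6: 32 ^ f8 = ca
byte 7: 72 ^ 40 = 32
byte 8: b5 ^ 3a = 8f
byte 9: 25 ^ cd = e8
byte 10: 9b ^ fe = 65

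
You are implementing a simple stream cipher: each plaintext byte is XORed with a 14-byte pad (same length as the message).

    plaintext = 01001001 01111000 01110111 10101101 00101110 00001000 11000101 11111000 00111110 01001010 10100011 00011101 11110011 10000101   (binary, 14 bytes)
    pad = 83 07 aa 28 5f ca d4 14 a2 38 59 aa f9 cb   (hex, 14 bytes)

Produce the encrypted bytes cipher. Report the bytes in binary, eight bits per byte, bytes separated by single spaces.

11001010 01111111 11011101 10000101 01110001 11000010 00010001 11101100 10011100 01110010 11111010 10110111 00001010 01001110

XOR is its own inverse, so applying the key byte-wise gives the result directly.
 73 XOR 131 = 202
120 XOR   7 = 127
119 XOR 170 = 221
173 XOR  40 = 133
 46 XOR  95 = 113
  8 XOR 202 = 194
197 XOR 212 =  17
248 XOR  20 = 236
 62 XOR 162 = 156
 74 XOR  56 = 114
163 XOR  89 = 250
 29 XOR 170 = 183
243 XOR 249 =  10
133 XOR 203 =  78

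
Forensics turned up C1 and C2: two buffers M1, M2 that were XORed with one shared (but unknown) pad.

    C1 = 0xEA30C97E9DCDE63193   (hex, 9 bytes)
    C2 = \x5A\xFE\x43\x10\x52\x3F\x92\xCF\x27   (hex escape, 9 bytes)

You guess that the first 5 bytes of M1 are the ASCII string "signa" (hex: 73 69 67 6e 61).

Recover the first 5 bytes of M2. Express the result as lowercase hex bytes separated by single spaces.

c3 a7 ed 00 ae

First, C1 ⊕ C2 = (M1 ⊕ K) ⊕ (M2 ⊕ K) = M1 ⊕ M2, so the key drops out. Then M2 = (M1 ⊕ M2) ⊕ M1 over the first 5 bytes.
byte 0: (ea ⊕ 5a) ⊕ 73 = b0 ⊕ 73 = c3
byte 1: (30 ⊕ fe) ⊕ 69 = ce ⊕ 69 = a7
byte 2: (c9 ⊕ 43) ⊕ 67 = 8a ⊕ 67 = ed
byte 3: (7e ⊕ 10) ⊕ 6e = 6e ⊕ 6e = 00
byte 4: (9d ⊕ 52) ⊕ 61 = cf ⊕ 61 = ae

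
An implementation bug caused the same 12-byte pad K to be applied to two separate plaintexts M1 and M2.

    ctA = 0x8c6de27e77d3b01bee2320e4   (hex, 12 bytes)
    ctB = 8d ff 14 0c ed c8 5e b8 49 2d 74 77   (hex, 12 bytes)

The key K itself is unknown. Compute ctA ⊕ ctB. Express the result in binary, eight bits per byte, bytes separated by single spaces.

ctA ⊕ ctB = (M1 ⊕ K) ⊕ (M2 ⊕ K) = M1 ⊕ M2 — the shared key cancels under XOR.
byte 0: 8c XOR 8d = 01
byte 1: 6d XOR ff = 92
byte 2: e2 XOR 14 = f6
byte 3: 7e XOR 0c = 72
byte 4: 77 XOR ed = 9a
byte 5: d3 XOR c8 = 1b
byte 6: b0 XOR 5e = ee
byte 7: 1b XOR b8 = a3
byte 8: ee XOR 49 = a7
byte 9: 23 XOR 2d = 0e
byte 10: 20 XOR 74 = 54
byte 11: e4 XOR 77 = 93

00000001 10010010 11110110 01110010 10011010 00011011 11101110 10100011 10100111 00001110 01010100 10010011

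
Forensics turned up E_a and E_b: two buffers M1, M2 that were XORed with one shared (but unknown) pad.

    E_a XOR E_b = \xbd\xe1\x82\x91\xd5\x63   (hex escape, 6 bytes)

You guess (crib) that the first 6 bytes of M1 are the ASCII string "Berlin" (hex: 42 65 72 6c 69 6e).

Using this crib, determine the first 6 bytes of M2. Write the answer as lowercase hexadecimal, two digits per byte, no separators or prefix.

Since E_a ⊕ E_b = M1 ⊕ M2, XORing with the guessed M1 bytes yields the corresponding M2 bytes: M2 = (E_a ⊕ E_b) ⊕ M1.
189 XOR  66 = 255
225 XOR 101 = 132
130 XOR 114 = 240
145 XOR 108 = 253
213 XOR 105 = 188
 99 XOR 110 =  13

ff84f0fdbc0d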